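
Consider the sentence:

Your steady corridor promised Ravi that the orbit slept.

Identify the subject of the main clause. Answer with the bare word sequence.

"your steady corridor" is the NP that combines with the VP headed by "promised" to form the main clause — the subject.

your steady corridor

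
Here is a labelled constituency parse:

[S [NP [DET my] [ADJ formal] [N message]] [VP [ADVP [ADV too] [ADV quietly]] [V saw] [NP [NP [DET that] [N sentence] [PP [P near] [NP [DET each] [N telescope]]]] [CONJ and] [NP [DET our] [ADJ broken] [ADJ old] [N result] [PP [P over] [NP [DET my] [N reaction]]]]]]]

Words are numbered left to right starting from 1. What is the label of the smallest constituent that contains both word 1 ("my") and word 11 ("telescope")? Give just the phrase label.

Both words fall inside [S my formal message too quietly saw that sentence near each telescope and our broken old result over my reaction] (words 1–19), and no smaller constituent contains them both. Label: S.

S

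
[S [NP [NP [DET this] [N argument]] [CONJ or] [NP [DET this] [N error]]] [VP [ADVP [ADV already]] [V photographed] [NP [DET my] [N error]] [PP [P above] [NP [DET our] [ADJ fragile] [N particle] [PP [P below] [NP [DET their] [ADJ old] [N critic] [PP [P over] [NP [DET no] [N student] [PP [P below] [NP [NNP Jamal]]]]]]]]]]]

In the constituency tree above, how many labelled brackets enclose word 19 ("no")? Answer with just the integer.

9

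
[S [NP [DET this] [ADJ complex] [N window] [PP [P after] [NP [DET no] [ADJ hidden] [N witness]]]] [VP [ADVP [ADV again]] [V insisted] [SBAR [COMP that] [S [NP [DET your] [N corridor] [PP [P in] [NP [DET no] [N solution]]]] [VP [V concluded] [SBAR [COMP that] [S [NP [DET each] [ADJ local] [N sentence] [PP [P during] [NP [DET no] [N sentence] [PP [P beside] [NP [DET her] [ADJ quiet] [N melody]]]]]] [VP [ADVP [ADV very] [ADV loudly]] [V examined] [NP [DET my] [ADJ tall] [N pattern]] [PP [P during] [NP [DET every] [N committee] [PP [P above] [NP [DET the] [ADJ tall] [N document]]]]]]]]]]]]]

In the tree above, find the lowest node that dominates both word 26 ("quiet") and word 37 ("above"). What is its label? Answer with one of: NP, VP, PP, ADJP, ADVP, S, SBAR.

The smallest bracket enclosing both words is [S each local sentence during no sentence beside her quiet melody very loudly examined my tall pattern during every committee above the tall document], so the label is S.

S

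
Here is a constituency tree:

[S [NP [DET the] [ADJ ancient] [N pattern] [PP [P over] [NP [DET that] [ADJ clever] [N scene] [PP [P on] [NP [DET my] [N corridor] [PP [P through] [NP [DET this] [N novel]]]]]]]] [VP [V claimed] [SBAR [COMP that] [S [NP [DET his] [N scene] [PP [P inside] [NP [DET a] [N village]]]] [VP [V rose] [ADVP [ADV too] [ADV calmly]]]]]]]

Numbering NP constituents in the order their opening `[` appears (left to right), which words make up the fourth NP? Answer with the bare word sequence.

this novel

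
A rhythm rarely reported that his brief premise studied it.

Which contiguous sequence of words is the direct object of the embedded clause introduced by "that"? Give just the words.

The verb of the embedded clause introduced by "that" is "studied"; its direct object is the NP "it".

it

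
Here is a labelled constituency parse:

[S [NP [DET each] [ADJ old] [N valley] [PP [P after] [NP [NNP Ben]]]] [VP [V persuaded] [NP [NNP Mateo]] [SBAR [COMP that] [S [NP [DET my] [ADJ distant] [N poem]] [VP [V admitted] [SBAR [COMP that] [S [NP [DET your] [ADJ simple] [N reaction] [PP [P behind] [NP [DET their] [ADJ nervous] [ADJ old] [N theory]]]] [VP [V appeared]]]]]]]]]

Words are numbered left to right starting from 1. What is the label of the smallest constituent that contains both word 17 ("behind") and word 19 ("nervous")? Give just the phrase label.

Word 17 lies under S → VP → SBAR → S → VP → SBAR → S → NP → PP → P; word 19 lies under S → VP → SBAR → S → VP → SBAR → S → NP → PP → NP → ADJ. The lowest shared node is the PP.

PP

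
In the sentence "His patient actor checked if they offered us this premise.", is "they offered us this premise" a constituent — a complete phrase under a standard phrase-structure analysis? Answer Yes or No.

"they offered us this premise" is exactly the clause [S they offered us this premise], a complete constituent.

Yes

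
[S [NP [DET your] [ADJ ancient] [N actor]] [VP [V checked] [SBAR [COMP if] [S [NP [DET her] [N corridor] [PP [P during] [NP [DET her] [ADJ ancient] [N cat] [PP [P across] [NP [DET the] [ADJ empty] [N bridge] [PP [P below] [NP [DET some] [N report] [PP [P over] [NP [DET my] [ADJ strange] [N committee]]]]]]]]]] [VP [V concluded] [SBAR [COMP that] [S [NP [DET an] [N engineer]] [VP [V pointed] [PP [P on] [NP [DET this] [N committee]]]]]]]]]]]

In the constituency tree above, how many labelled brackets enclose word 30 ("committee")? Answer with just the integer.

11

The word sits inside N, which is inside NP, inside PP, inside VP, inside S, inside SBAR, inside VP, inside S, inside SBAR, inside VP, inside S — 11 brackets in all.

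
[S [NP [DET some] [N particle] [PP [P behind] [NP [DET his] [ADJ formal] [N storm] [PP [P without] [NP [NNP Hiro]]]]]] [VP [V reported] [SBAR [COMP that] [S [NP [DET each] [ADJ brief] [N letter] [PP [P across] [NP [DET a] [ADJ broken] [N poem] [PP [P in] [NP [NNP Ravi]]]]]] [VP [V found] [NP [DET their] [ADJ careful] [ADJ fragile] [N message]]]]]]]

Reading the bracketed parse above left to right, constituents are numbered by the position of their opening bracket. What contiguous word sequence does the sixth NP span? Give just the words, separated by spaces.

Ravi

The NP opening brackets appear, in order, over: "some particle behind his formal storm without Hiro"; "his formal storm without Hiro"; "Hiro"; "each brief letter across a broken poem in Ravi"; "a broken poem in Ravi"; "Ravi"; "their careful fragile message". The sixth one spans "Ravi".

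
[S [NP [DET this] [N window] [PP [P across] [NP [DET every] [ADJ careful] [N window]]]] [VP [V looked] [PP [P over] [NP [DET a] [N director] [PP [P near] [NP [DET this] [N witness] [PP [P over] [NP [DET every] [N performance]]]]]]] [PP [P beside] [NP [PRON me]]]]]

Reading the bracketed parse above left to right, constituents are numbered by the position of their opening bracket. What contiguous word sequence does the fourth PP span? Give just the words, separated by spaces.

over every performance

The PP opening brackets appear, in order, over: "across every careful window"; "over a director near this witness over every performance"; "near this witness over every performance"; "over every performance"; "beside me". The fourth one spans "over every performance".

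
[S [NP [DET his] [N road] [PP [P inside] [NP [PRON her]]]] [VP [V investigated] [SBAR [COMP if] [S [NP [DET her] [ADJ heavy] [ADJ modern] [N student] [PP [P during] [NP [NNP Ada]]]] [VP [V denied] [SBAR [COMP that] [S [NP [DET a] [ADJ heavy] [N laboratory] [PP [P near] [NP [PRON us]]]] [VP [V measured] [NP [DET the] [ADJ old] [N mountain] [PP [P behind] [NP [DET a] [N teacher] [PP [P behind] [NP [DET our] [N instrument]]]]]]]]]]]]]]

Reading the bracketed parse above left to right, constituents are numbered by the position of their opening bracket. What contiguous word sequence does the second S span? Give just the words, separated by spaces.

her heavy modern student during Ada denied that a heavy laboratory near us measured the old mountain behind a teacher behind our instrument

In left-to-right order the S constituents are "his road inside her investigated if her heavy modern student during Ada denied that a heavy laboratory near us measured the old mountain behind a teacher behind our instrument"; "her heavy modern student during Ada denied that a heavy laboratory near us measured the old mountain behind a teacher behind our instrument"; "a heavy laboratory near us measured the old mountain behind a teacher behind our instrument". Number 2 is "her heavy modern student during Ada denied that a heavy laboratory near us measured the old mountain behind a teacher behind our instrument".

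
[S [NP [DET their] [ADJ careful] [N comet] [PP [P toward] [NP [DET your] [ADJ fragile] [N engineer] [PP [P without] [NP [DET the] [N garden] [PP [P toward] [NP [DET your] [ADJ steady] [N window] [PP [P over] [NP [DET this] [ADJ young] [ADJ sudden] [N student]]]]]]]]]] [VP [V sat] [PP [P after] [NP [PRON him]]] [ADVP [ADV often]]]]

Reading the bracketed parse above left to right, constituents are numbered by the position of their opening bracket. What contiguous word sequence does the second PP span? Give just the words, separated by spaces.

without the garden toward your steady window over this young sudden student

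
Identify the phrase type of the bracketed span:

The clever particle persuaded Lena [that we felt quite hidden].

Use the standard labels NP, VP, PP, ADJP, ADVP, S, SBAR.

SBAR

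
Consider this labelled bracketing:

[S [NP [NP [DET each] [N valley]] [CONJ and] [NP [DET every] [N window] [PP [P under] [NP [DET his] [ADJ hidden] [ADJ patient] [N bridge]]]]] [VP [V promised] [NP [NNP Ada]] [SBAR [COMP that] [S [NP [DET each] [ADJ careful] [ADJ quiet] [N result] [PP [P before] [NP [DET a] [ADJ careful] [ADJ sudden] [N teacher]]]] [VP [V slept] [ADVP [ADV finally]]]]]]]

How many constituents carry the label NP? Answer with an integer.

7

Scanning left to right, an opening `[NP` appears at word positions 1, 1, 4, 7, 12, 14, 19 — 7 in total.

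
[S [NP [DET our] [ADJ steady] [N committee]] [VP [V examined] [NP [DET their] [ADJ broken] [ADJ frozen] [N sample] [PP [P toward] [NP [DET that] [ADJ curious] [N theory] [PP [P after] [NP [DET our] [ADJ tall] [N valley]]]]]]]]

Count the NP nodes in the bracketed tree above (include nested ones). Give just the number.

Listing each NP by its span: [NP our steady committee]; [NP their broken frozen sample toward that curious theory after our tall valley]; [NP that curious theory after our tall valley]; [NP our tall valley] — that makes 4.

4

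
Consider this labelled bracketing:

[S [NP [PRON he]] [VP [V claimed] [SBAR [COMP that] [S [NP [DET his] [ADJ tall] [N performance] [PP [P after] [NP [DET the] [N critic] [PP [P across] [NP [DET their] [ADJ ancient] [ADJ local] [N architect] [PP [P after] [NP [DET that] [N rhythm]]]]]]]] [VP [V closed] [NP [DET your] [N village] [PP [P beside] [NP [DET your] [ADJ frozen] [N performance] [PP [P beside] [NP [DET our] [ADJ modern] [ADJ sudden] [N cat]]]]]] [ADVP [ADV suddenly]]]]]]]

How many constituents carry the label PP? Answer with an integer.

5

The PP constituents are: [PP after the critic across their ancient local architect after that rhythm]; [PP across their ancient local architect after that rhythm]; [PP after that rhythm]; [PP beside your frozen performance beside our modern sudden cat]; [PP beside our modern sudden cat]. Total: 5.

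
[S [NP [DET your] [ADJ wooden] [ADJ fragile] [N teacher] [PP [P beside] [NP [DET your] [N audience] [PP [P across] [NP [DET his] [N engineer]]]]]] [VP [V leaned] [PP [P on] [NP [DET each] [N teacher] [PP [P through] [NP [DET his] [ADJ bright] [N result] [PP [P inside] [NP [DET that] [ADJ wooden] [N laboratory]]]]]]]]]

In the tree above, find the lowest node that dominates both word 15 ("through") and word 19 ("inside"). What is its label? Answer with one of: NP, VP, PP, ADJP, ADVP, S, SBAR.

PP

Word 15 lies under S → VP → PP → NP → PP → P; word 19 lies under S → VP → PP → NP → PP → NP → PP → P. The lowest shared node is the PP.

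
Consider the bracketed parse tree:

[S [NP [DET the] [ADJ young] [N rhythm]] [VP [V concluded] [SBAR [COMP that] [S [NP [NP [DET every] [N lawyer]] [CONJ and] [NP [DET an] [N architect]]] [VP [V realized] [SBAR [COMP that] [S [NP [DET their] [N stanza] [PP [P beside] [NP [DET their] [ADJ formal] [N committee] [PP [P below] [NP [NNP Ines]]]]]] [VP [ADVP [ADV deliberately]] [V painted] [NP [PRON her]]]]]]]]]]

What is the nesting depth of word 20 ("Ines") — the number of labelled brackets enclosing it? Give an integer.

13

Path from the root down to the word: S → VP → SBAR → S → VP → SBAR → S → NP → PP → NP → PP → NP → NNP. That is 13 enclosing brackets.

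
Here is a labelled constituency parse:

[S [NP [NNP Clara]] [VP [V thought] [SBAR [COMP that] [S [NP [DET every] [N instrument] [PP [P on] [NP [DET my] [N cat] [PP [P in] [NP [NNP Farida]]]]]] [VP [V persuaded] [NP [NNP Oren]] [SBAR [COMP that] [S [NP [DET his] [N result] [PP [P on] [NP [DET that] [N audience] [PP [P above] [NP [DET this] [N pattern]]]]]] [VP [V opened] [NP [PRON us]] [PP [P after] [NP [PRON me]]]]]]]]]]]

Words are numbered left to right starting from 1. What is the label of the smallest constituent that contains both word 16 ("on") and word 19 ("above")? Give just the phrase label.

PP

Word 16 lies under S → VP → SBAR → S → VP → SBAR → S → NP → PP → P; word 19 lies under S → VP → SBAR → S → VP → SBAR → S → NP → PP → NP → PP → P. The lowest shared node is the PP.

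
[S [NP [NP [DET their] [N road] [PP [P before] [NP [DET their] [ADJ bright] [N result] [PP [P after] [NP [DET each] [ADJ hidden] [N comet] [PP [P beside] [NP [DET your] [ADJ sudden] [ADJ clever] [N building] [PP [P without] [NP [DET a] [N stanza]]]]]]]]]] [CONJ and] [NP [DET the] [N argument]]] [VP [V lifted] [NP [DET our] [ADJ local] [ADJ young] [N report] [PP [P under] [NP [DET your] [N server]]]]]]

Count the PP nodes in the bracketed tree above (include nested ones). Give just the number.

5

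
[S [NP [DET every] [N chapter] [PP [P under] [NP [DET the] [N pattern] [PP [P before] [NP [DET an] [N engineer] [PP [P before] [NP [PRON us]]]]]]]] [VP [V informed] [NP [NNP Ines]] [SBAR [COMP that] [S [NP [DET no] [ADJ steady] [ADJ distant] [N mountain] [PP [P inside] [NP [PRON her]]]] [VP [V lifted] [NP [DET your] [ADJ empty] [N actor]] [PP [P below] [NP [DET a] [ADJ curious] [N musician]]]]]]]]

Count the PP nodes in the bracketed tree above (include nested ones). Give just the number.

5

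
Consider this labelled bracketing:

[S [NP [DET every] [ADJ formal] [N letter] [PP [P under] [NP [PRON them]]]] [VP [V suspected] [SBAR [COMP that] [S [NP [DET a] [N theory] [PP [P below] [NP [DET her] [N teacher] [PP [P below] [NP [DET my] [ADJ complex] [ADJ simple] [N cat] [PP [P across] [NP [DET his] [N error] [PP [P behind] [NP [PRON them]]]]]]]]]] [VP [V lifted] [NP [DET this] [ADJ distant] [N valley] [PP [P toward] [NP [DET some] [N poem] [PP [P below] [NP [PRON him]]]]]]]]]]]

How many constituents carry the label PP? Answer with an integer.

7

The PP constituents are: [PP under them]; [PP below her teacher below my complex simple cat across his error behind them]; [PP below my complex simple cat across his error behind them]; [PP across his error behind them]; [PP behind them]; [PP toward some poem below him] …. Total: 7.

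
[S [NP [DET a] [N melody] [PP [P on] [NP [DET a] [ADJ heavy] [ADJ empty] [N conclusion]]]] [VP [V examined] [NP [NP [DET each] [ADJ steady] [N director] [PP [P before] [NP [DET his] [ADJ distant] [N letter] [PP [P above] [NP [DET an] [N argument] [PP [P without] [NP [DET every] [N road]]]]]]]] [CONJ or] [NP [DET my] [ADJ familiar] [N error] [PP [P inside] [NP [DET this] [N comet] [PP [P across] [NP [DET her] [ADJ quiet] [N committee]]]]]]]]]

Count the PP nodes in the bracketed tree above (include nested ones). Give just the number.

6

Listing each PP by its span: [PP on a heavy empty conclusion]; [PP before his distant letter above an argument without every road]; [PP above an argument without every road]; [PP without every road]; [PP inside this comet across her quiet committee]; [PP across her quiet committee] — that makes 6.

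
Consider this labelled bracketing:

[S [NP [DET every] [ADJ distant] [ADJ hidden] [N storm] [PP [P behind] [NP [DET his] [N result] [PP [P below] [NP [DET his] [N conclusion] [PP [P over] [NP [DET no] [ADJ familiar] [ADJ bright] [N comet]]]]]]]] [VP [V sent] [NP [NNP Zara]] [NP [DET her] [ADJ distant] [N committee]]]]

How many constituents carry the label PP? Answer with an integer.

The PP constituents are: [PP behind his result below his conclusion over no familiar bright comet]; [PP below his conclusion over no familiar bright comet]; [PP over no familiar bright comet]. Total: 3.

3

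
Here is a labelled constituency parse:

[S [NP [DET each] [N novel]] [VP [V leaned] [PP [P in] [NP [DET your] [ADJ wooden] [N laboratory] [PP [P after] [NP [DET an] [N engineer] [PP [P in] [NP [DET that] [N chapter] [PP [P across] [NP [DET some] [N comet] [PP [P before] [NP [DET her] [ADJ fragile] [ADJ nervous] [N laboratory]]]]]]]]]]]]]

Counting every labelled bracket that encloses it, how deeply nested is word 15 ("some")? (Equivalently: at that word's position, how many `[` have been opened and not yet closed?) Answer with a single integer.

11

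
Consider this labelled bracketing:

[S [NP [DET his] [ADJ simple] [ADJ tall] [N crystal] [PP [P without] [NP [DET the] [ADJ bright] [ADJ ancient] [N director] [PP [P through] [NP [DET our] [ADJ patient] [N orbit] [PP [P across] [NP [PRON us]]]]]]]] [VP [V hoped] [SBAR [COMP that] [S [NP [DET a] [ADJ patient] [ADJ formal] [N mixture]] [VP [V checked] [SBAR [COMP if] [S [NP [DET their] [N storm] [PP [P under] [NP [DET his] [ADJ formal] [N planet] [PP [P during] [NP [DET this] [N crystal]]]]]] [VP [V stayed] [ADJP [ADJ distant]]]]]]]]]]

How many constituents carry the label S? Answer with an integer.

The S constituents are: [S his simple tall crystal without the bright ancient director through our patient orbit across us hoped that a patient formal mixture checked if their storm under his formal planet during this crystal stayed distant]; [S a patient formal mixture checked if their storm under his formal planet during this crystal stayed distant]; [S their storm under his formal planet during this crystal stayed distant]. Total: 3.

3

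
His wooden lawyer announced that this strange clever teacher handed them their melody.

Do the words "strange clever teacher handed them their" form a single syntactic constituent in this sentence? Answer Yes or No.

No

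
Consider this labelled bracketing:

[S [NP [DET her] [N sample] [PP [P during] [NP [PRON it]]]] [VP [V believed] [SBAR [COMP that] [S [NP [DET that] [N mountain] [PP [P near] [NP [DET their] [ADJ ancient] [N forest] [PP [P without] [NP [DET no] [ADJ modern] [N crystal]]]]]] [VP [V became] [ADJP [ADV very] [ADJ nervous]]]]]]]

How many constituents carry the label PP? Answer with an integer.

3

Scanning left to right, an opening `[PP` appears at word positions 3, 9, 13 — 3 in total.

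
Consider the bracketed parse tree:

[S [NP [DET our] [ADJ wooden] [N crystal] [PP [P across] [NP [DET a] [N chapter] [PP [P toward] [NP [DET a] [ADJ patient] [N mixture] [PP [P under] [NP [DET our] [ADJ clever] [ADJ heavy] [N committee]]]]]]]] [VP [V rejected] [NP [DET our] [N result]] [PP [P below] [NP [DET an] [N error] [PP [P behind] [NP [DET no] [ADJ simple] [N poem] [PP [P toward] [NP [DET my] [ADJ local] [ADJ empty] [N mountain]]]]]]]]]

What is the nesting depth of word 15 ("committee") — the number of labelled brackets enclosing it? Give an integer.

Counting open brackets not yet closed at "committee": [S [NP [PP [NP [PP [NP [PP [NP [N = 9.

9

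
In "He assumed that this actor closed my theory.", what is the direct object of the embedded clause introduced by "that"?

"closed" heads the VP of the embedded clause introduced by "that", and "my theory" is its direct object.

my theory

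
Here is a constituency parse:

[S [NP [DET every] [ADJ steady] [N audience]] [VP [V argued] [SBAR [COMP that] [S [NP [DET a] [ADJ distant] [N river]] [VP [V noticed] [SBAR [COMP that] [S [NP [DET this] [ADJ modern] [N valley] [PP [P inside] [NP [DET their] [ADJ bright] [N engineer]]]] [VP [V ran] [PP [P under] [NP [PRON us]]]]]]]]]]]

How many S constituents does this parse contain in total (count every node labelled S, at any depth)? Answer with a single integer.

Listing each S by its span: [S every steady audience argued that a distant river noticed that this modern valley inside their bright engineer ran under us]; [S a distant river noticed that this modern valley inside their bright engineer ran under us]; [S this modern valley inside their bright engineer ran under us] — that makes 3.

3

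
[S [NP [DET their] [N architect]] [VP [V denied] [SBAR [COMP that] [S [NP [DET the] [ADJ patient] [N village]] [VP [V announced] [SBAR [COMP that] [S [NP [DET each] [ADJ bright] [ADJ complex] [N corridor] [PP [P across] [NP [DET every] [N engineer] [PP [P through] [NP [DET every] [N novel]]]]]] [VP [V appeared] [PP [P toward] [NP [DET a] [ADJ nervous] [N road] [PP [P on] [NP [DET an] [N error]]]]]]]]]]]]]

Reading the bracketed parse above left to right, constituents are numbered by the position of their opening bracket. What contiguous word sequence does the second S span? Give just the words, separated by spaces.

the patient village announced that each bright complex corridor across every engineer through every novel appeared toward a nervous road on an error

Opening `[S` markers occur at word positions 1, 5, 10; the second of these opens the constituent [S the patient village announced that each bright complex corridor across every engineer through every novel appeared toward a nervous road on an error].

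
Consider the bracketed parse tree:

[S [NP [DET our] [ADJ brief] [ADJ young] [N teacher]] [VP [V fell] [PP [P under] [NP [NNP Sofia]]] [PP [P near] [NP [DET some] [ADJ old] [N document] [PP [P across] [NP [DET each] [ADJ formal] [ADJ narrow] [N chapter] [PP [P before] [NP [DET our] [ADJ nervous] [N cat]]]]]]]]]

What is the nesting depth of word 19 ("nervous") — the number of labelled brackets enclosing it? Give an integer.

9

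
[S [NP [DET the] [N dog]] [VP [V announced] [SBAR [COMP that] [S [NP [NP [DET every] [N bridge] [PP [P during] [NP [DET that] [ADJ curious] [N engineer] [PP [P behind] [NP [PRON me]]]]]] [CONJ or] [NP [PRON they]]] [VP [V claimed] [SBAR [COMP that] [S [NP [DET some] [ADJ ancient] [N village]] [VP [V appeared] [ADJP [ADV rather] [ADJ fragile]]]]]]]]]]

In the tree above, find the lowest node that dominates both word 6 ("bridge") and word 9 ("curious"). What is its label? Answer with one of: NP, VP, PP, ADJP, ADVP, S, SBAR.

Both words fall inside [NP every bridge during that curious engineer behind me] (words 5–12), and no smaller constituent contains them both. Label: NP.

NP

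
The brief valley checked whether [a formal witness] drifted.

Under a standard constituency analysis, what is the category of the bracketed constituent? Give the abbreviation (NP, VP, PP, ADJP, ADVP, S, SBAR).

NP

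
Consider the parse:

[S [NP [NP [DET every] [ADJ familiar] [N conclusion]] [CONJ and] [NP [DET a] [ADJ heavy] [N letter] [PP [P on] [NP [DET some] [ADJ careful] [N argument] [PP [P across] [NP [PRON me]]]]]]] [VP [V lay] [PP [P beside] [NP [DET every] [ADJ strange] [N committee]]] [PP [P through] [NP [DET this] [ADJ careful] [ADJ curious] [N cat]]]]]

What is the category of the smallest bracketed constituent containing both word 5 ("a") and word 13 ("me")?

The smallest bracket enclosing both words is [NP a heavy letter on some careful argument across me], so the label is NP.

NP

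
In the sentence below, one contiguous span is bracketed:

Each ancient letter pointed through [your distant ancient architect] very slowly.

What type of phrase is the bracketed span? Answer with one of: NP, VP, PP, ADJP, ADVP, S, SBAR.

NP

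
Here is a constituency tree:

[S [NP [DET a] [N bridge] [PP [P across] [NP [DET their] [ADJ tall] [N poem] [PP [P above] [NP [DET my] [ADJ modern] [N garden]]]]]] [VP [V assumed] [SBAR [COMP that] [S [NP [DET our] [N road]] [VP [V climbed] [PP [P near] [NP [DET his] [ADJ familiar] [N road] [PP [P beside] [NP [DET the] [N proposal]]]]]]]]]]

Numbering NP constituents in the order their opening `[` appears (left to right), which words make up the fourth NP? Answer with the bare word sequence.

The NP opening brackets appear, in order, over: "a bridge across their tall poem above my modern garden"; "their tall poem above my modern garden"; "my modern garden"; "our road"; "his familiar road beside the proposal"; "the proposal". The fourth one spans "our road".

our road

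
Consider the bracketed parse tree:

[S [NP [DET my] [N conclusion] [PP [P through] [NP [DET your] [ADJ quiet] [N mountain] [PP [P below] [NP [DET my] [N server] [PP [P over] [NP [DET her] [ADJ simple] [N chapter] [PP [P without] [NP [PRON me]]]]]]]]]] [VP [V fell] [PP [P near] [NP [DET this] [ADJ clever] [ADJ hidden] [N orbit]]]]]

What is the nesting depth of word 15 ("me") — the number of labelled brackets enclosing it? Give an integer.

11

Counting open brackets not yet closed at "me": [S [NP [PP [NP [PP [NP [PP [NP [PP [NP [PRON = 11.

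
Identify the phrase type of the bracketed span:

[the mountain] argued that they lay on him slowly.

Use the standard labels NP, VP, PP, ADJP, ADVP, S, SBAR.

NP

The span is built around the noun "mountain" — a noun phrase (NP).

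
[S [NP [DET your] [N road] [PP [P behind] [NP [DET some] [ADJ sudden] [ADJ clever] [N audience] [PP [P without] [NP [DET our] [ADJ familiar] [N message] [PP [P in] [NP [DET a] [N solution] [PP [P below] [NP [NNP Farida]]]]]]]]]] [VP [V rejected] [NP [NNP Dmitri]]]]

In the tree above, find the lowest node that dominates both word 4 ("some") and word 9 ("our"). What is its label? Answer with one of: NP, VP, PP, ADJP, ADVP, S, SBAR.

NP

Word 4 lies under S → NP → PP → NP → DET; word 9 lies under S → NP → PP → NP → PP → NP → DET. The lowest shared node is the NP.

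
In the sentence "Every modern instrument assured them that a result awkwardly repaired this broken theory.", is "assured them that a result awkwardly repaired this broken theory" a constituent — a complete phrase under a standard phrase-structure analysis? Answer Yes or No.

Yes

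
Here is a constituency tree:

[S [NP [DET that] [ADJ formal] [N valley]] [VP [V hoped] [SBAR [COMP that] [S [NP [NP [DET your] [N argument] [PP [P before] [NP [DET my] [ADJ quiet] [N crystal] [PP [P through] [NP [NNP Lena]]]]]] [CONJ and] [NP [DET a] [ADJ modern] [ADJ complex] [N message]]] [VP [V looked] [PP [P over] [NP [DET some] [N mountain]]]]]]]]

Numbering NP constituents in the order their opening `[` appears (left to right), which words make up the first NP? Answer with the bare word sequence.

that formal valley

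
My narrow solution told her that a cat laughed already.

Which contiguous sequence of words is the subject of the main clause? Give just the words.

The subject of the main clause is the NP immediately before the verb "told": "my narrow solution".

my narrow solution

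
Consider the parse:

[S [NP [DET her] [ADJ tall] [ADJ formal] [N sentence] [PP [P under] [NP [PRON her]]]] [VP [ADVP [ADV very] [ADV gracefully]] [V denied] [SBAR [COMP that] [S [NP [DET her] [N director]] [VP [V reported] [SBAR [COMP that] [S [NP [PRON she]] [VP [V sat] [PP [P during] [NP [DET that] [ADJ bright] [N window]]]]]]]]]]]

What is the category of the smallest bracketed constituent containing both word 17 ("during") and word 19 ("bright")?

PP

Both words fall inside [PP during that bright window] (words 17–20), and no smaller constituent contains them both. Label: PP.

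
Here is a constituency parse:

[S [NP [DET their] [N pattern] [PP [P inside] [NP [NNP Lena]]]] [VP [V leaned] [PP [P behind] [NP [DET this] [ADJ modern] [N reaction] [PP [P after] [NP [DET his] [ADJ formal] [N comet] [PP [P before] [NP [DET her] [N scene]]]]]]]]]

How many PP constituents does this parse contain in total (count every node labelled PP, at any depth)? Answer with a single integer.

4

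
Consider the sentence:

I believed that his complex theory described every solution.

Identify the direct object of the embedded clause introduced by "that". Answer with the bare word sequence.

every solution

Within the embedded clause introduced by "that", the direct object of "described" is "every solution".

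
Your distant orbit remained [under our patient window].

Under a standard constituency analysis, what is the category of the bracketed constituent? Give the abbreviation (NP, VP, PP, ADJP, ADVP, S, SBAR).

PP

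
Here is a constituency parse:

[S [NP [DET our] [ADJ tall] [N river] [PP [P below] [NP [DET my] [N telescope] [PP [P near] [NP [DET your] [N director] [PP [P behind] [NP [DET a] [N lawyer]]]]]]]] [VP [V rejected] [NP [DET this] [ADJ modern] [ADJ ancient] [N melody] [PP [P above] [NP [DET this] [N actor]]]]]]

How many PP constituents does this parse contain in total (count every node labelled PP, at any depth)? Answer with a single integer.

Listing each PP by its span: [PP below my telescope near your director behind a lawyer]; [PP near your director behind a lawyer]; [PP behind a lawyer]; [PP above this actor] — that makes 4.

4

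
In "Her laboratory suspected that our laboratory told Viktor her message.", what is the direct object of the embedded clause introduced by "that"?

her message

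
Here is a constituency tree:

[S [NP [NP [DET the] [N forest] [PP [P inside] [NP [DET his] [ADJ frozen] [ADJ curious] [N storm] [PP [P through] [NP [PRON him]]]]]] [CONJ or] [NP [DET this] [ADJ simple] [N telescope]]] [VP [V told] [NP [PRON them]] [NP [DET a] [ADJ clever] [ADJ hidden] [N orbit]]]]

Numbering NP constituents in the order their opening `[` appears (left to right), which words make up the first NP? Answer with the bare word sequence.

the forest inside his frozen curious storm through him or this simple telescope

Opening `[NP` markers occur at word positions 1, 1, 4, 9, 11, 15, 16; the first of these opens the constituent [NP the forest inside his frozen curious storm through him or this simple telescope].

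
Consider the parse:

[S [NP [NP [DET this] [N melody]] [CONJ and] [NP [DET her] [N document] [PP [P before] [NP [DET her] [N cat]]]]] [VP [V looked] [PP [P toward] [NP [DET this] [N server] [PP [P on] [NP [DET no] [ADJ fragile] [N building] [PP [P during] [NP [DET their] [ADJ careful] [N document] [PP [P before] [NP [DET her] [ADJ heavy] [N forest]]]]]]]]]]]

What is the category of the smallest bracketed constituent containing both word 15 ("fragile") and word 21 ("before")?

Both words fall inside [NP no fragile building during their careful document before her heavy forest] (words 14–24), and no smaller constituent contains them both. Label: NP.

NP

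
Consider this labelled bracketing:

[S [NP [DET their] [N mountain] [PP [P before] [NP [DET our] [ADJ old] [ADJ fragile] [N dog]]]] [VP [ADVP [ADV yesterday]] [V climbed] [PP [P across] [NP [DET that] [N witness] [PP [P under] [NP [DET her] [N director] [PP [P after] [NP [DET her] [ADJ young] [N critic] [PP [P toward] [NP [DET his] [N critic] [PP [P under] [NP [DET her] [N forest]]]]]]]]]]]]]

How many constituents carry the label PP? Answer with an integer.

6

The PP constituents are: [PP before our old fragile dog]; [PP across that witness under her director after her young critic toward his critic under her forest]; [PP under her director after her young critic toward his critic under her forest]; [PP after her young critic toward his critic under her forest]; [PP toward his critic under her forest]; [PP under her forest]. Total: 6.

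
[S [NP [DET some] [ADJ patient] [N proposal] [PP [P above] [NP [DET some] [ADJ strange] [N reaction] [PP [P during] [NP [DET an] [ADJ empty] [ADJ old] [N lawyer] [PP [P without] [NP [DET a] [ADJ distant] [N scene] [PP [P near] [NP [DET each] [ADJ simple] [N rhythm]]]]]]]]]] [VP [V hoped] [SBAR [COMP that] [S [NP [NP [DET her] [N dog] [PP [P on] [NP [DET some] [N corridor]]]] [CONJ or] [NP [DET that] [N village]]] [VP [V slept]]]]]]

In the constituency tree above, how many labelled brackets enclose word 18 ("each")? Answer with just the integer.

11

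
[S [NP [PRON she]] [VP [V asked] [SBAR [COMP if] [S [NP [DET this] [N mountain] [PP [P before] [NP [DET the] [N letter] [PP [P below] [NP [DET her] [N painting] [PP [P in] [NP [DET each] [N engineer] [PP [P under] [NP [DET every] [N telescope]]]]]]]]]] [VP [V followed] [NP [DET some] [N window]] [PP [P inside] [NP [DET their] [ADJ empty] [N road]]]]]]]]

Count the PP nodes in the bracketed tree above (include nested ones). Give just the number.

5

Scanning left to right, an opening `[PP` appears at word positions 6, 9, 12, 15, 21 — 5 in total.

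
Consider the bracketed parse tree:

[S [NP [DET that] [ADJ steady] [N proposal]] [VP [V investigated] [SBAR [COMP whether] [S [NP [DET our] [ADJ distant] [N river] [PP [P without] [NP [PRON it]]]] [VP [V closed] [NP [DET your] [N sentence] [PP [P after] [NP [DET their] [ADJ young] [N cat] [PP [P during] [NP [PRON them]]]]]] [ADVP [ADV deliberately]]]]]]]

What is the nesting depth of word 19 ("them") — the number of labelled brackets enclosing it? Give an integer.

11

Path from the root down to the word: S → VP → SBAR → S → VP → NP → PP → NP → PP → NP → PRON. That is 11 enclosing brackets.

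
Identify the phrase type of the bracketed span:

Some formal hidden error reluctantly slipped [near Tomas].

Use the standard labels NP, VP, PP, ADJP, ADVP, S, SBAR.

PP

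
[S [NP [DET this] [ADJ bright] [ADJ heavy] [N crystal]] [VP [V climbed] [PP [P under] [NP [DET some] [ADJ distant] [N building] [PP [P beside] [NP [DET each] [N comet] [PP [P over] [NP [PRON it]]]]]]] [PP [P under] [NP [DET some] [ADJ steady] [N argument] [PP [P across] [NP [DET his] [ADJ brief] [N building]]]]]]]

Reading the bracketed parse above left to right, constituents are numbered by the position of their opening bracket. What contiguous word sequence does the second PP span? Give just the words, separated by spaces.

beside each comet over it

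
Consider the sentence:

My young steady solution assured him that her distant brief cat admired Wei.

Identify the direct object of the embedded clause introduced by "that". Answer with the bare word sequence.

"admired" heads the VP of the embedded clause introduced by "that", and "Wei" is its direct object.

Wei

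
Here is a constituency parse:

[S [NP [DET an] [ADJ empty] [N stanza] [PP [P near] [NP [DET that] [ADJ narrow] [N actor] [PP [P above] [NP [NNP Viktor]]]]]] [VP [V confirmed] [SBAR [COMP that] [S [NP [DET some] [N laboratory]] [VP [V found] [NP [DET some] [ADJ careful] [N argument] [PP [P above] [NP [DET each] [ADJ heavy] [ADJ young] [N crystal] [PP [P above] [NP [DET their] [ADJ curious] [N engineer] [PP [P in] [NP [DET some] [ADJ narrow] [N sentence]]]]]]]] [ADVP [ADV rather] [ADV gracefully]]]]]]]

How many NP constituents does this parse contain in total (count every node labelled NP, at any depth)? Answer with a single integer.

Scanning left to right, an opening `[NP` appears at word positions 1, 5, 9, 12, 15, 19, 24, 28 — 8 in total.

8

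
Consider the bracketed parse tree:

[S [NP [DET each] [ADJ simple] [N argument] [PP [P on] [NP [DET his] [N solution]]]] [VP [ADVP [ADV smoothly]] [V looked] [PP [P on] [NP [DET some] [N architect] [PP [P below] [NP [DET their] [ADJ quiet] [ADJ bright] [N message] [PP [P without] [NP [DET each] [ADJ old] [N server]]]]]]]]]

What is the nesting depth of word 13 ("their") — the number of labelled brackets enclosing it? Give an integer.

7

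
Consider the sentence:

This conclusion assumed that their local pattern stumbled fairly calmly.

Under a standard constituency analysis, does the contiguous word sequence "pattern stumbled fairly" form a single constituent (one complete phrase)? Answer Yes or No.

"pattern" belongs to the noun phrase "their local pattern" while "fairly" belongs to the verb phrase "stumbled fairly calmly"; a span that runs across that boundary is not a single phrase.

No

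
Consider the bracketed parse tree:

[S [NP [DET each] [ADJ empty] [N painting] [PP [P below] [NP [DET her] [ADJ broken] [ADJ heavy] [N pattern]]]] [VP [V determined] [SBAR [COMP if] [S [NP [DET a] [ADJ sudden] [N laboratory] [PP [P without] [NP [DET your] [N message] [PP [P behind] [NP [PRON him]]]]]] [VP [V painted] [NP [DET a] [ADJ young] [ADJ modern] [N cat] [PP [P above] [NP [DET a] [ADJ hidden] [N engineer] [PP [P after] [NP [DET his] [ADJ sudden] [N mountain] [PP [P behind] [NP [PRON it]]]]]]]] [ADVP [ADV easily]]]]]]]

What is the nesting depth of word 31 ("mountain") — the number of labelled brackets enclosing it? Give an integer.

11

Path from the root down to the word: S → VP → SBAR → S → VP → NP → PP → NP → PP → NP → N. That is 11 enclosing brackets.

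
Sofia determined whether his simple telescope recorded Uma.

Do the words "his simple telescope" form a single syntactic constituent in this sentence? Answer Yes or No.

Yes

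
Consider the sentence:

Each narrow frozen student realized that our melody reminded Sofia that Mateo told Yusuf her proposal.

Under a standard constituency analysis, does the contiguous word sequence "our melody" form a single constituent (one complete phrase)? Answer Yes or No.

"our melody" is exactly the noun phrase [NP our melody], a complete constituent.

Yes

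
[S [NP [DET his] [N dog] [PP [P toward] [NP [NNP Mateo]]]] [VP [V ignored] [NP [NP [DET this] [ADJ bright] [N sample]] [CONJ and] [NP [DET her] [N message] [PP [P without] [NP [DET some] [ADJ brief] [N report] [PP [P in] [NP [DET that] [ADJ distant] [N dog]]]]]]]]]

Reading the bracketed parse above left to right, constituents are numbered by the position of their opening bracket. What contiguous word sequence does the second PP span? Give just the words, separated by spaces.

without some brief report in that distant dog

Opening `[PP` markers occur at word positions 3, 12, 16; the second of these opens the constituent [PP without some brief report in that distant dog].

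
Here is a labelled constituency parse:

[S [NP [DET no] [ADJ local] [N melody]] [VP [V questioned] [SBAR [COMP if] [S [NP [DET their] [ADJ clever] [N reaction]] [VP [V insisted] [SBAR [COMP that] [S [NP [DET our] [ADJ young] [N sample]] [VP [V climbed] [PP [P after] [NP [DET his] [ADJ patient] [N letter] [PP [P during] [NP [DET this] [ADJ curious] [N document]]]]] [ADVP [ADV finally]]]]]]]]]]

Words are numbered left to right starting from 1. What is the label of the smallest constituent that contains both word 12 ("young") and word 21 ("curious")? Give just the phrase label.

The smallest bracket enclosing both words is [S our young sample climbed after his patient letter during this curious document finally], so the label is S.

S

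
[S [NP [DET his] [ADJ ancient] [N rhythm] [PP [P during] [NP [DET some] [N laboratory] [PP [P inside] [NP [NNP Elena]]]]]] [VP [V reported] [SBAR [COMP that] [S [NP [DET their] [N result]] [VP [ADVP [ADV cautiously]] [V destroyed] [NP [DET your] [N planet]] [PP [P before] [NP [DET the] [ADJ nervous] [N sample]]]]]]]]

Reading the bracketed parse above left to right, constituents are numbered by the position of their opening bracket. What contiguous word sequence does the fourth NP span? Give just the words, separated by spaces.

their result

The NP opening brackets appear, in order, over: "his ancient rhythm during some laboratory inside Elena"; "some laboratory inside Elena"; "Elena"; "their result"; "your planet"; "the nervous sample". The fourth one spans "their result".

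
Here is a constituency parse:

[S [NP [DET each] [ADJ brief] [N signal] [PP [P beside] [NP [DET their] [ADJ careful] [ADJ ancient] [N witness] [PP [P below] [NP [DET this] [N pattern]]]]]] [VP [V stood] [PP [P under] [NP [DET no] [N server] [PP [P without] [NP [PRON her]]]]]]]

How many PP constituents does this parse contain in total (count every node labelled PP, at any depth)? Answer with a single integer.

4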